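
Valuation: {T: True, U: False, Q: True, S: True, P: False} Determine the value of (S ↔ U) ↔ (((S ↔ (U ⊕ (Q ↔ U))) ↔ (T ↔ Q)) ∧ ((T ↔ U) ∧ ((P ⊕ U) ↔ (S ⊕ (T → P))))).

S ↔ U = True ↔ False = False
Q ↔ U = True ↔ False = False
U ⊕ (Q ↔ U) = False ⊕ False = False
S ↔ (U ⊕ (Q ↔ U)) = True ↔ False = False
T ↔ Q = True ↔ True = True
(S ↔ (U ⊕ (Q ↔ U))) ↔ (T ↔ Q) = False ↔ True = False
T ↔ U = True ↔ False = False
P ⊕ U = False ⊕ False = False
T → P = True → False = False
S ⊕ (T → P) = True ⊕ False = True
(P ⊕ U) ↔ (S ⊕ (T → P)) = False ↔ True = False
(T ↔ U) ∧ ((P ⊕ U) ↔ (S ⊕ (T → P))) = False ∧ False = False
((S ↔ (U ⊕ (Q ↔ U))) ↔ (T ↔ Q)) ∧ ((T ↔ U) ∧ ((P ⊕ U) ↔ (S ⊕ (T → P)))) = False ∧ False = False
(S ↔ U) ↔ (((S ↔ (U ⊕ (Q ↔ U))) ↔ (T ↔ Q)) ∧ ((T ↔ U) ∧ ((P ⊕ U) ↔ (S ⊕ (T → P))))) = False ↔ False = True

True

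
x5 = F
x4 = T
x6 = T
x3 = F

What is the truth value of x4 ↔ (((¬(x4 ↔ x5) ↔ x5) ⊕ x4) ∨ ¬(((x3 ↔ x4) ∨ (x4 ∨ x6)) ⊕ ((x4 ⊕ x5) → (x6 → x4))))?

T

x4 ↔ x5 = T ↔ F = F
¬(x4 ↔ x5) = ¬F = T
¬(x4 ↔ x5) ↔ x5 = T ↔ F = F
(¬(x4 ↔ x5) ↔ x5) ⊕ x4 = F ⊕ T = T
x3 ↔ x4 = F ↔ T = F
x4 ∨ x6 = T ∨ T = T
(x3 ↔ x4) ∨ (x4 ∨ x6) = F ∨ T = T
x4 ⊕ x5 = T ⊕ F = T
x6 → x4 = T → T = T
(x4 ⊕ x5) → (x6 → x4) = T → T = T
((x3 ↔ x4) ∨ (x4 ∨ x6)) ⊕ ((x4 ⊕ x5) → (x6 → x4)) = T ⊕ T = F
¬(((x3 ↔ x4) ∨ (x4 ∨ x6)) ⊕ ((x4 ⊕ x5) → (x6 → x4))) = ¬F = T
((¬(x4 ↔ x5) ↔ x5) ⊕ x4) ∨ ¬(((x3 ↔ x4) ∨ (x4 ∨ x6)) ⊕ ((x4 ⊕ x5) → (x6 → x4))) = T ∨ T = T
x4 ↔ (((¬(x4 ↔ x5) ↔ x5) ⊕ x4) ∨ ¬(((x3 ↔ x4) ∨ (x4 ∨ x6)) ⊕ ((x4 ⊕ x5) → (x6 → x4)))) = T ↔ T = T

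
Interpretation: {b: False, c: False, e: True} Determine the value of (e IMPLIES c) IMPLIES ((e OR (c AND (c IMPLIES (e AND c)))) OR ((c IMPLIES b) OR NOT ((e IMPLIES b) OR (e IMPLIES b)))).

True

Substituting b=False, c=False, e=True:
e IMPLIES c = True IMPLIES False = False
e AND c = True AND False = False
c IMPLIES (e AND c) = False IMPLIES False = True
c AND (c IMPLIES (e AND c)) = False AND True = False
e OR (c AND (c IMPLIES (e AND c))) = True OR False = True
c IMPLIES b = False IMPLIES False = True
e IMPLIES b = True IMPLIES False = False
e IMPLIES b = True IMPLIES False = False
(e IMPLIES b) OR (e IMPLIES b) = False OR False = False
NOT ((e IMPLIES b) OR (e IMPLIES b)) = NOT False = True
(c IMPLIES b) OR NOT ((e IMPLIES b) OR (e IMPLIES b)) = True OR True = True
(e OR (c AND (c IMPLIES (e AND c)))) OR ((c IMPLIES b) OR NOT ((e IMPLIES b) OR (e IMPLIES b))) = True OR True = True
(e IMPLIES c) IMPLIES ((e OR (c AND (c IMPLIES (e AND c)))) OR ((c IMPLIES b) OR NOT ((e IMPLIES b) OR (e IMPLIES b)))) = False IMPLIES True = True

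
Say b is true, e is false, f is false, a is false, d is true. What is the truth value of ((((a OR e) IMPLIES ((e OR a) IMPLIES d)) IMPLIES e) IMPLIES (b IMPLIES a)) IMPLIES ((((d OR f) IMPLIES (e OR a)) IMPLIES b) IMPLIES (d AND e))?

False

a OR e = False OR False = False
e OR a = False OR False = False
(e OR a) IMPLIES d = False IMPLIES True = True
(a OR e) IMPLIES ((e OR a) IMPLIES d) = False IMPLIES True = True
((a OR e) IMPLIES ((e OR a) IMPLIES d)) IMPLIES e = True IMPLIES False = False
b IMPLIES a = True IMPLIES False = False
(((a OR e) IMPLIES ((e OR a) IMPLIES d)) IMPLIES e) IMPLIES (b IMPLIES a) = False IMPLIES False = True
d OR f = True OR False = True
e OR a = False OR False = False
(d OR f) IMPLIES (e OR a) = True IMPLIES False = False
((d OR f) IMPLIES (e OR a)) IMPLIES b = False IMPLIES True = True
d AND e = True AND False = False
(((d OR f) IMPLIES (e OR a)) IMPLIES b) IMPLIES (d AND e) = True IMPLIES False = False
((((a OR e) IMPLIES ((e OR a) IMPLIES d)) IMPLIES e) IMPLIES (b IMPLIES a)) IMPLIES ((((d OR f) IMPLIES (e OR a)) IMPLIES b) IMPLIES (d AND e)) = True IMPLIES False = False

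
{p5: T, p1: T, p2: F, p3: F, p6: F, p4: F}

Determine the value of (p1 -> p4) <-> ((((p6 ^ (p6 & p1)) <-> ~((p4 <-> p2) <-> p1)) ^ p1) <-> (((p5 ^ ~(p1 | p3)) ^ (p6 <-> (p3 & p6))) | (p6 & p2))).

p1 -> p4 = T -> F = F
p6 & p1 = F & T = F
p6 ^ (p6 & p1) = F ^ F = F
p4 <-> p2 = F <-> F = T
(p4 <-> p2) <-> p1 = T <-> T = T
~((p4 <-> p2) <-> p1) = ~T = F
(p6 ^ (p6 & p1)) <-> ~((p4 <-> p2) <-> p1) = F <-> F = T
((p6 ^ (p6 & p1)) <-> ~((p4 <-> p2) <-> p1)) ^ p1 = T ^ T = F
p1 | p3 = T | F = T
~(p1 | p3) = ~T = F
p5 ^ ~(p1 | p3) = T ^ F = T
p3 & p6 = F & F = F
p6 <-> (p3 & p6) = F <-> F = T
(p5 ^ ~(p1 | p3)) ^ (p6 <-> (p3 & p6)) = T ^ T = F
p6 & p2 = F & F = F
((p5 ^ ~(p1 | p3)) ^ (p6 <-> (p3 & p6))) | (p6 & p2) = F | F = F
(((p6 ^ (p6 & p1)) <-> ~((p4 <-> p2) <-> p1)) ^ p1) <-> (((p5 ^ ~(p1 | p3)) ^ (p6 <-> (p3 & p6))) | (p6 & p2)) = F <-> F = T
(p1 -> p4) <-> ((((p6 ^ (p6 & p1)) <-> ~((p4 <-> p2) <-> p1)) ^ p1) <-> (((p5 ^ ~(p1 | p3)) ^ (p6 <-> (p3 & p6))) | (p6 & p2))) = F <-> T = F

F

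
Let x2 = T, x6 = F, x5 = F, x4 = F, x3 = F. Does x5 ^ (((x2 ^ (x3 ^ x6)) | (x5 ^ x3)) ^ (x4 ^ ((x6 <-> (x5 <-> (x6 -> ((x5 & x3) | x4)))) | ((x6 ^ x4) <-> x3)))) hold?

F

x3 ^ x6 = F ^ F = F
x2 ^ (x3 ^ x6) = T ^ F = T
x5 ^ x3 = F ^ F = F
(x2 ^ (x3 ^ x6)) | (x5 ^ x3) = T | F = T
x5 & x3 = F & F = F
(x5 & x3) | x4 = F | F = F
x6 -> ((x5 & x3) | x4) = F -> F = T
x5 <-> (x6 -> ((x5 & x3) | x4)) = F <-> T = F
x6 <-> (x5 <-> (x6 -> ((x5 & x3) | x4))) = F <-> F = T
x6 ^ x4 = F ^ F = F
(x6 ^ x4) <-> x3 = F <-> F = T
(x6 <-> (x5 <-> (x6 -> ((x5 & x3) | x4)))) | ((x6 ^ x4) <-> x3) = T | T = T
x4 ^ ((x6 <-> (x5 <-> (x6 -> ((x5 & x3) | x4)))) | ((x6 ^ x4) <-> x3)) = F ^ T = T
((x2 ^ (x3 ^ x6)) | (x5 ^ x3)) ^ (x4 ^ ((x6 <-> (x5 <-> (x6 -> ((x5 & x3) | x4)))) | ((x6 ^ x4) <-> x3))) = T ^ T = F
x5 ^ (((x2 ^ (x3 ^ x6)) | (x5 ^ x3)) ^ (x4 ^ ((x6 <-> (x5 <-> (x6 -> ((x5 & x3) | x4)))) | ((x6 ^ x4) <-> x3)))) = F ^ F = F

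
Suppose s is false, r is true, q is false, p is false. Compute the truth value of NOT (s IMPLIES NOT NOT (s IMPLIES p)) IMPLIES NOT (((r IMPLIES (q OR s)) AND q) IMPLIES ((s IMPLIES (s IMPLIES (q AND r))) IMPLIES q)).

s IMPLIES p = F IMPLIES F = T
NOT (s IMPLIES p) = NOT T = F
NOT NOT (s IMPLIES p) = NOT F = T
s IMPLIES NOT NOT (s IMPLIES p) = F IMPLIES T = T
NOT (s IMPLIES NOT NOT (s IMPLIES p)) = NOT T = F
q OR s = F OR F = F
r IMPLIES (q OR s) = T IMPLIES F = F
(r IMPLIES (q OR s)) AND q = F AND F = F
q AND r = F AND T = F
s IMPLIES (q AND r) = F IMPLIES F = T
s IMPLIES (s IMPLIES (q AND r)) = F IMPLIES T = T
(s IMPLIES (s IMPLIES (q AND r))) IMPLIES q = T IMPLIES F = F
((r IMPLIES (q OR s)) AND q) IMPLIES ((s IMPLIES (s IMPLIES (q AND r))) IMPLIES q) = F IMPLIES F = T
NOT (((r IMPLIES (q OR s)) AND q) IMPLIES ((s IMPLIES (s IMPLIES (q AND r))) IMPLIES q)) = NOT T = F
NOT (s IMPLIES NOT NOT (s IMPLIES p)) IMPLIES NOT (((r IMPLIES (q OR s)) AND q) IMPLIES ((s IMPLIES (s IMPLIES (q AND r))) IMPLIES q)) = F IMPLIES F = T

T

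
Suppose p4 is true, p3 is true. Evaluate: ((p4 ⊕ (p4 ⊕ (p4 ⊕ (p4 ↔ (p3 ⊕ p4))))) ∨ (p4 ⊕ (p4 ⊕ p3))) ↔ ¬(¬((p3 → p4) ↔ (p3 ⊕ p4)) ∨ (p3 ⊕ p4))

False

p3 ⊕ p4 = True ⊕ True = False
p4 ↔ (p3 ⊕ p4) = True ↔ False = False
p4 ⊕ (p4 ↔ (p3 ⊕ p4)) = True ⊕ False = True
p4 ⊕ (p4 ⊕ (p4 ↔ (p3 ⊕ p4))) = True ⊕ True = False
p4 ⊕ (p4 ⊕ (p4 ⊕ (p4 ↔ (p3 ⊕ p4)))) = True ⊕ False = True
p4 ⊕ p3 = True ⊕ True = False
p4 ⊕ (p4 ⊕ p3) = True ⊕ False = True
(p4 ⊕ (p4 ⊕ (p4 ⊕ (p4 ↔ (p3 ⊕ p4))))) ∨ (p4 ⊕ (p4 ⊕ p3)) = True ∨ True = True
p3 → p4 = True → True = True
p3 ⊕ p4 = True ⊕ True = False
(p3 → p4) ↔ (p3 ⊕ p4) = True ↔ False = False
¬((p3 → p4) ↔ (p3 ⊕ p4)) = ¬False = True
p3 ⊕ p4 = True ⊕ True = False
¬((p3 → p4) ↔ (p3 ⊕ p4)) ∨ (p3 ⊕ p4) = True ∨ False = True
¬(¬((p3 → p4) ↔ (p3 ⊕ p4)) ∨ (p3 ⊕ p4)) = ¬True = False
((p4 ⊕ (p4 ⊕ (p4 ⊕ (p4 ↔ (p3 ⊕ p4))))) ∨ (p4 ⊕ (p4 ⊕ p3))) ↔ ¬(¬((p3 → p4) ↔ (p3 ⊕ p4)) ∨ (p3 ⊕ p4)) = True ↔ False = False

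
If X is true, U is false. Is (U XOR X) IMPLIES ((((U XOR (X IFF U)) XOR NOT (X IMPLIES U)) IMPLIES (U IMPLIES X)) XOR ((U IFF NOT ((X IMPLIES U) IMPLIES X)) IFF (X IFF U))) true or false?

Substituting X=True, U=False:
U XOR X = False XOR True = True
X IFF U = True IFF False = False
U XOR (X IFF U) = False XOR False = False
X IMPLIES U = True IMPLIES False = False
NOT (X IMPLIES U) = NOT False = True
(U XOR (X IFF U)) XOR NOT (X IMPLIES U) = False XOR True = True
U IMPLIES X = False IMPLIES True = True
((U XOR (X IFF U)) XOR NOT (X IMPLIES U)) IMPLIES (U IMPLIES X) = True IMPLIES True = True
X IMPLIES U = True IMPLIES False = False
(X IMPLIES U) IMPLIES X = False IMPLIES True = True
NOT ((X IMPLIES U) IMPLIES X) = NOT True = False
U IFF NOT ((X IMPLIES U) IMPLIES X) = False IFF False = True
X IFF U = True IFF False = False
(U IFF NOT ((X IMPLIES U) IMPLIES X)) IFF (X IFF U) = True IFF False = False
(((U XOR (X IFF U)) XOR NOT (X IMPLIES U)) IMPLIES (U IMPLIES X)) XOR ((U IFF NOT ((X IMPLIES U) IMPLIES X)) IFF (X IFF U)) = True XOR False = True
(U XOR X) IMPLIES ((((U XOR (X IFF U)) XOR NOT (X IMPLIES U)) IMPLIES (U IMPLIES X)) XOR ((U IFF NOT ((X IMPLIES U) IMPLIES X)) IFF (X IFF U))) = True IMPLIES True = True

True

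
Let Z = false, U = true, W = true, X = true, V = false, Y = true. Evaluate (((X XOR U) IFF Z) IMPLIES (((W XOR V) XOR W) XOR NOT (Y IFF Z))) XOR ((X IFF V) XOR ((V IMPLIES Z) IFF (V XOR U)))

X XOR U = true XOR true = false
(X XOR U) IFF Z = false IFF false = true
W XOR V = true XOR false = true
(W XOR V) XOR W = true XOR true = false
Y IFF Z = true IFF false = false
NOT (Y IFF Z) = NOT false = true
((W XOR V) XOR W) XOR NOT (Y IFF Z) = false XOR true = true
((X XOR U) IFF Z) IMPLIES (((W XOR V) XOR W) XOR NOT (Y IFF Z)) = true IMPLIES true = true
X IFF V = true IFF false = false
V IMPLIES Z = false IMPLIES false = true
V XOR U = false XOR true = true
(V IMPLIES Z) IFF (V XOR U) = true IFF true = true
(X IFF V) XOR ((V IMPLIES Z) IFF (V XOR U)) = false XOR true = true
(((X XOR U) IFF Z) IMPLIES (((W XOR V) XOR W) XOR NOT (Y IFF Z))) XOR ((X IFF V) XOR ((V IMPLIES Z) IFF (V XOR U))) = true XOR true = false

false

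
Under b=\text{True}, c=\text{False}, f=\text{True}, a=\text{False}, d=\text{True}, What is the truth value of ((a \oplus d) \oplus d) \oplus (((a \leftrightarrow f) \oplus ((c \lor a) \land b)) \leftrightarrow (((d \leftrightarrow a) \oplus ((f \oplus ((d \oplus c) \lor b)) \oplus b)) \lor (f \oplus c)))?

a \oplus d = \text{False} \oplus \text{True} = \text{True}
(a \oplus d) \oplus d = \text{True} \oplus \text{True} = \text{False}
a \leftrightarrow f = \text{False} \leftrightarrow \text{True} = \text{False}
c \lor a = \text{False} \lor \text{False} = \text{False}
(c \lor a) \land b = \text{False} \land \text{True} = \text{False}
(a \leftrightarrow f) \oplus ((c \lor a) \land b) = \text{False} \oplus \text{False} = \text{False}
d \leftrightarrow a = \text{True} \leftrightarrow \text{False} = \text{False}
d \oplus c = \text{True} \oplus \text{False} = \text{True}
(d \oplus c) \lor b = \text{True} \lor \text{True} = \text{True}
f \oplus ((d \oplus c) \lor b) = \text{True} \oplus \text{True} = \text{False}
(f \oplus ((d \oplus c) \lor b)) \oplus b = \text{False} \oplus \text{True} = \text{True}
(d \leftrightarrow a) \oplus ((f \oplus ((d \oplus c) \lor b)) \oplus b) = \text{False} \oplus \text{True} = \text{True}
f \oplus c = \text{True} \oplus \text{False} = \text{True}
((d \leftrightarrow a) \oplus ((f \oplus ((d \oplus c) \lor b)) \oplus b)) \lor (f \oplus c) = \text{True} \lor \text{True} = \text{True}
((a \leftrightarrow f) \oplus ((c \lor a) \land b)) \leftrightarrow (((d \leftrightarrow a) \oplus ((f \oplus ((d \oplus c) \lor b)) \oplus b)) \lor (f \oplus c)) = \text{False} \leftrightarrow \text{True} = \text{False}
((a \oplus d) \oplus d) \oplus (((a \leftrightarrow f) \oplus ((c \lor a) \land b)) \leftrightarrow (((d \leftrightarrow a) \oplus ((f \oplus ((d \oplus c) \lor b)) \oplus b)) \lor (f \oplus c))) = \text{False} \oplus \text{False} = \text{False}

\text{False}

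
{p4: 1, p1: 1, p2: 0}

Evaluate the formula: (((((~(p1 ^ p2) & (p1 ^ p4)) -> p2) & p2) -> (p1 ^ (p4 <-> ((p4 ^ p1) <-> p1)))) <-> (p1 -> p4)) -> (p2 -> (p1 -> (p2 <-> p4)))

1

p1 ^ p2 = 1 ^ 0 = 1
~(p1 ^ p2) = ~1 = 0
p1 ^ p4 = 1 ^ 1 = 0
~(p1 ^ p2) & (p1 ^ p4) = 0 & 0 = 0
(~(p1 ^ p2) & (p1 ^ p4)) -> p2 = 0 -> 0 = 1
((~(p1 ^ p2) & (p1 ^ p4)) -> p2) & p2 = 1 & 0 = 0
p4 ^ p1 = 1 ^ 1 = 0
(p4 ^ p1) <-> p1 = 0 <-> 1 = 0
p4 <-> ((p4 ^ p1) <-> p1) = 1 <-> 0 = 0
p1 ^ (p4 <-> ((p4 ^ p1) <-> p1)) = 1 ^ 0 = 1
(((~(p1 ^ p2) & (p1 ^ p4)) -> p2) & p2) -> (p1 ^ (p4 <-> ((p4 ^ p1) <-> p1))) = 0 -> 1 = 1
p1 -> p4 = 1 -> 1 = 1
((((~(p1 ^ p2) & (p1 ^ p4)) -> p2) & p2) -> (p1 ^ (p4 <-> ((p4 ^ p1) <-> p1)))) <-> (p1 -> p4) = 1 <-> 1 = 1
p2 <-> p4 = 0 <-> 1 = 0
p1 -> (p2 <-> p4) = 1 -> 0 = 0
p2 -> (p1 -> (p2 <-> p4)) = 0 -> 0 = 1
(((((~(p1 ^ p2) & (p1 ^ p4)) -> p2) & p2) -> (p1 ^ (p4 <-> ((p4 ^ p1) <-> p1)))) <-> (p1 -> p4)) -> (p2 -> (p1 -> (p2 <-> p4))) = 1 -> 1 = 1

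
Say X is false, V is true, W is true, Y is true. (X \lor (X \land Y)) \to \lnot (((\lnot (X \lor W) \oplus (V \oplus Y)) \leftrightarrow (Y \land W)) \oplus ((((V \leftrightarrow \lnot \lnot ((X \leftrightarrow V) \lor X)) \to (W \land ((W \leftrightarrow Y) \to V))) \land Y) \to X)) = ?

Substituting X=\text{False}, V=\text{True}, W=\text{True}, Y=\text{True}:
X \land Y = \text{False} \land \text{True} = \text{False}
X \lor (X \land Y) = \text{False} \lor \text{False} = \text{False}
X \lor W = \text{False} \lor \text{True} = \text{True}
\lnot (X \lor W) = \lnot \text{True} = \text{False}
V \oplus Y = \text{True} \oplus \text{True} = \text{False}
\lnot (X \lor W) \oplus (V \oplus Y) = \text{False} \oplus \text{False} = \text{False}
Y \land W = \text{True} \land \text{True} = \text{True}
(\lnot (X \lor W) \oplus (V \oplus Y)) \leftrightarrow (Y \land W) = \text{False} \leftrightarrow \text{True} = \text{False}
X \leftrightarrow V = \text{False} \leftrightarrow \text{True} = \text{False}
(X \leftrightarrow V) \lor X = \text{False} \lor \text{False} = \text{False}
\lnot ((X \leftrightarrow V) \lor X) = \lnot \text{False} = \text{True}
\lnot \lnot ((X \leftrightarrow V) \lor X) = \lnot \text{True} = \text{False}
V \leftrightarrow \lnot \lnot ((X \leftrightarrow V) \lor X) = \text{True} \leftrightarrow \text{False} = \text{False}
W \leftrightarrow Y = \text{True} \leftrightarrow \text{True} = \text{True}
(W \leftrightarrow Y) \to V = \text{True} \to \text{True} = \text{True}
W \land ((W \leftrightarrow Y) \to V) = \text{True} \land \text{True} = \text{True}
(V \leftrightarrow \lnot \lnot ((X \leftrightarrow V) \lor X)) \to (W \land ((W \leftrightarrow Y) \to V)) = \text{False} \to \text{True} = \text{True}
((V \leftrightarrow \lnot \lnot ((X \leftrightarrow V) \lor X)) \to (W \land ((W \leftrightarrow Y) \to V))) \land Y = \text{True} \land \text{True} = \text{True}
(((V \leftrightarrow \lnot \lnot ((X \leftrightarrow V) \lor X)) \to (W \land ((W \leftrightarrow Y) \to V))) \land Y) \to X = \text{True} \to \text{False} = \text{False}
((\lnot (X \lor W) \oplus (V \oplus Y)) \leftrightarrow (Y \land W)) \oplus ((((V \leftrightarrow \lnot \lnot ((X \leftrightarrow V) \lor X)) \to (W \land ((W \leftrightarrow Y) \to V))) \land Y) \to X) = \text{False} \oplus \text{False} = \text{False}
\lnot (((\lnot (X \lor W) \oplus (V \oplus Y)) \leftrightarrow (Y \land W)) \oplus ((((V \leftrightarrow \lnot \lnot ((X \leftrightarrow V) \lor X)) \to (W \land ((W \leftrightarrow Y) \to V))) \land Y) \to X)) = \lnot \text{False} = \text{True}
(X \lor (X \land Y)) \to \lnot (((\lnot (X \lor W) \oplus (V \oplus Y)) \leftrightarrow (Y \land W)) \oplus ((((V \leftrightarrow \lnot \lnot ((X \leftrightarrow V) \lor X)) \to (W \land ((W \leftrightarrow Y) \to V))) \land Y) \to X)) = \text{False} \to \text{True} = \text{True}

\text{True}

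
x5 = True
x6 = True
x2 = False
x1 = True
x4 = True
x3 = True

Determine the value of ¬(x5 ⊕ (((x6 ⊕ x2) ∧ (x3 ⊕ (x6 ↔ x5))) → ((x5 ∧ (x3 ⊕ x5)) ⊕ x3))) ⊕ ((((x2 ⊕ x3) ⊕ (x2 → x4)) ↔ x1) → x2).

False

x6 ⊕ x2 = True ⊕ False = True
x6 ↔ x5 = True ↔ True = True
x3 ⊕ (x6 ↔ x5) = True ⊕ True = False
(x6 ⊕ x2) ∧ (x3 ⊕ (x6 ↔ x5)) = True ∧ False = False
x3 ⊕ x5 = True ⊕ True = False
x5 ∧ (x3 ⊕ x5) = True ∧ False = False
(x5 ∧ (x3 ⊕ x5)) ⊕ x3 = False ⊕ True = True
((x6 ⊕ x2) ∧ (x3 ⊕ (x6 ↔ x5))) → ((x5 ∧ (x3 ⊕ x5)) ⊕ x3) = False → True = True
x5 ⊕ (((x6 ⊕ x2) ∧ (x3 ⊕ (x6 ↔ x5))) → ((x5 ∧ (x3 ⊕ x5)) ⊕ x3)) = True ⊕ True = False
¬(x5 ⊕ (((x6 ⊕ x2) ∧ (x3 ⊕ (x6 ↔ x5))) → ((x5 ∧ (x3 ⊕ x5)) ⊕ x3))) = ¬False = True
x2 ⊕ x3 = False ⊕ True = True
x2 → x4 = False → True = True
(x2 ⊕ x3) ⊕ (x2 → x4) = True ⊕ True = False
((x2 ⊕ x3) ⊕ (x2 → x4)) ↔ x1 = False ↔ True = False
(((x2 ⊕ x3) ⊕ (x2 → x4)) ↔ x1) → x2 = False → False = True
¬(x5 ⊕ (((x6 ⊕ x2) ∧ (x3 ⊕ (x6 ↔ x5))) → ((x5 ∧ (x3 ⊕ x5)) ⊕ x3))) ⊕ ((((x2 ⊕ x3) ⊕ (x2 → x4)) ↔ x1) → x2) = True ⊕ True = False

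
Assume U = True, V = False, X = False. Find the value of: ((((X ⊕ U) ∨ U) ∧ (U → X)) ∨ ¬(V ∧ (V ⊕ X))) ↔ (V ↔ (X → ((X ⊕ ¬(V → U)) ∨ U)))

X ⊕ U = False ⊕ True = True
(X ⊕ U) ∨ U = True ∨ True = True
U → X = True → False = False
((X ⊕ U) ∨ U) ∧ (U → X) = True ∧ False = False
V ⊕ X = False ⊕ False = False
V ∧ (V ⊕ X) = False ∧ False = False
¬(V ∧ (V ⊕ X)) = ¬False = True
(((X ⊕ U) ∨ U) ∧ (U → X)) ∨ ¬(V ∧ (V ⊕ X)) = False ∨ True = True
V → U = False → True = True
¬(V → U) = ¬True = False
X ⊕ ¬(V → U) = False ⊕ False = False
(X ⊕ ¬(V → U)) ∨ U = False ∨ True = True
X → ((X ⊕ ¬(V → U)) ∨ U) = False → True = True
V ↔ (X → ((X ⊕ ¬(V → U)) ∨ U)) = False ↔ True = False
((((X ⊕ U) ∨ U) ∧ (U → X)) ∨ ¬(V ∧ (V ⊕ X))) ↔ (V ↔ (X → ((X ⊕ ¬(V → U)) ∨ U))) = True ↔ False = False

False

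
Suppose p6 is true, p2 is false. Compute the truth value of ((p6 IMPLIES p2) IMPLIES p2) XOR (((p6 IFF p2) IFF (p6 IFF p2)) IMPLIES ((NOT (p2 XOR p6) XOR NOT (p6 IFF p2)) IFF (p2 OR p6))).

p6 IMPLIES p2 = true IMPLIES false = false
(p6 IMPLIES p2) IMPLIES p2 = false IMPLIES false = true
p6 IFF p2 = true IFF false = false
p6 IFF p2 = true IFF false = false
(p6 IFF p2) IFF (p6 IFF p2) = false IFF false = true
p2 XOR p6 = false XOR true = true
NOT (p2 XOR p6) = NOT true = false
p6 IFF p2 = true IFF false = false
NOT (p6 IFF p2) = NOT false = true
NOT (p2 XOR p6) XOR NOT (p6 IFF p2) = false XOR true = true
p2 OR p6 = false OR true = true
(NOT (p2 XOR p6) XOR NOT (p6 IFF p2)) IFF (p2 OR p6) = true IFF true = true
((p6 IFF p2) IFF (p6 IFF p2)) IMPLIES ((NOT (p2 XOR p6) XOR NOT (p6 IFF p2)) IFF (p2 OR p6)) = true IMPLIES true = true
((p6 IMPLIES p2) IMPLIES p2) XOR (((p6 IFF p2) IFF (p6 IFF p2)) IMPLIES ((NOT (p2 XOR p6) XOR NOT (p6 IFF p2)) IFF (p2 OR p6))) = true XOR true = false

false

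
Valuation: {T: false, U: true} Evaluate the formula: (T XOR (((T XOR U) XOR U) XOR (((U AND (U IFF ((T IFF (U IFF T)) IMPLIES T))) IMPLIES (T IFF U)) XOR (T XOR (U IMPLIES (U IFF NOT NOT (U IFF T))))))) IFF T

false

Substituting T=false, U=true:
T XOR U = false XOR true = true
(T XOR U) XOR U = true XOR true = false
U IFF T = true IFF false = false
T IFF (U IFF T) = false IFF false = true
(T IFF (U IFF T)) IMPLIES T = true IMPLIES false = false
U IFF ((T IFF (U IFF T)) IMPLIES T) = true IFF false = false
U AND (U IFF ((T IFF (U IFF T)) IMPLIES T)) = true AND false = false
T IFF U = false IFF true = false
(U AND (U IFF ((T IFF (U IFF T)) IMPLIES T))) IMPLIES (T IFF U) = false IMPLIES false = true
U IFF T = true IFF false = false
NOT (U IFF T) = NOT false = true
NOT NOT (U IFF T) = NOT true = false
U IFF NOT NOT (U IFF T) = true IFF false = false
U IMPLIES (U IFF NOT NOT (U IFF T)) = true IMPLIES false = false
T XOR (U IMPLIES (U IFF NOT NOT (U IFF T))) = false XOR false = false
((U AND (U IFF ((T IFF (U IFF T)) IMPLIES T))) IMPLIES (T IFF U)) XOR (T XOR (U IMPLIES (U IFF NOT NOT (U IFF T)))) = true XOR false = true
((T XOR U) XOR U) XOR (((U AND (U IFF ((T IFF (U IFF T)) IMPLIES T))) IMPLIES (T IFF U)) XOR (T XOR (U IMPLIES (U IFF NOT NOT (U IFF T))))) = false XOR true = true
T XOR (((T XOR U) XOR U) XOR (((U AND (U IFF ((T IFF (U IFF T)) IMPLIES T))) IMPLIES (T IFF U)) XOR (T XOR (U IMPLIES (U IFF NOT NOT (U IFF T)))))) = false XOR true = true
(T XOR (((T XOR U) XOR U) XOR (((U AND (U IFF ((T IFF (U IFF T)) IMPLIES T))) IMPLIES (T IFF U)) XOR (T XOR (U IMPLIES (U IFF NOT NOT (U IFF T))))))) IFF T = true IFF false = false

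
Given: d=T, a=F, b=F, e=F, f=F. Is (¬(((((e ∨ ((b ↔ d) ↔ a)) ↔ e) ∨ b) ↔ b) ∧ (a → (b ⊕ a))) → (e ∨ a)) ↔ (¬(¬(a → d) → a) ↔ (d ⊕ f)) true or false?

F

Substituting d=T, a=F, b=F, e=F, f=F:
b ↔ d = F ↔ T = F
(b ↔ d) ↔ a = F ↔ F = T
e ∨ ((b ↔ d) ↔ a) = F ∨ T = T
(e ∨ ((b ↔ d) ↔ a)) ↔ e = T ↔ F = F
((e ∨ ((b ↔ d) ↔ a)) ↔ e) ∨ b = F ∨ F = F
(((e ∨ ((b ↔ d) ↔ a)) ↔ e) ∨ b) ↔ b = F ↔ F = T
b ⊕ a = F ⊕ F = F
a → (b ⊕ a) = F → F = T
((((e ∨ ((b ↔ d) ↔ a)) ↔ e) ∨ b) ↔ b) ∧ (a → (b ⊕ a)) = T ∧ T = T
¬(((((e ∨ ((b ↔ d) ↔ a)) ↔ e) ∨ b) ↔ b) ∧ (a → (b ⊕ a))) = ¬T = F
e ∨ a = F ∨ F = F
¬(((((e ∨ ((b ↔ d) ↔ a)) ↔ e) ∨ b) ↔ b) ∧ (a → (b ⊕ a))) → (e ∨ a) = F → F = T
a → d = F → T = T
¬(a → d) = ¬T = F
¬(a → d) → a = F → F = T
¬(¬(a → d) → a) = ¬T = F
d ⊕ f = T ⊕ F = T
¬(¬(a → d) → a) ↔ (d ⊕ f) = F ↔ T = F
(¬(((((e ∨ ((b ↔ d) ↔ a)) ↔ e) ∨ b) ↔ b) ∧ (a → (b ⊕ a))) → (e ∨ a)) ↔ (¬(¬(a → d) → a) ↔ (d ⊕ f)) = T ↔ F = F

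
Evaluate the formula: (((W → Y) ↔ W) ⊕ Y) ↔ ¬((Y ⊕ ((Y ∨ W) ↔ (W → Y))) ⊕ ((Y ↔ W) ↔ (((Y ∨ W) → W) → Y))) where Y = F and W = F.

F

W → Y = F → F = T
(W → Y) ↔ W = T ↔ F = F
((W → Y) ↔ W) ⊕ Y = F ⊕ F = F
Y ∨ W = F ∨ F = F
W → Y = F → F = T
(Y ∨ W) ↔ (W → Y) = F ↔ T = F
Y ⊕ ((Y ∨ W) ↔ (W → Y)) = F ⊕ F = F
Y ↔ W = F ↔ F = T
Y ∨ W = F ∨ F = F
(Y ∨ W) → W = F → F = T
((Y ∨ W) → W) → Y = T → F = F
(Y ↔ W) ↔ (((Y ∨ W) → W) → Y) = T ↔ F = F
(Y ⊕ ((Y ∨ W) ↔ (W → Y))) ⊕ ((Y ↔ W) ↔ (((Y ∨ W) → W) → Y)) = F ⊕ F = F
¬((Y ⊕ ((Y ∨ W) ↔ (W → Y))) ⊕ ((Y ↔ W) ↔ (((Y ∨ W) → W) → Y))) = ¬F = T
(((W → Y) ↔ W) ⊕ Y) ↔ ¬((Y ⊕ ((Y ∨ W) ↔ (W → Y))) ⊕ ((Y ↔ W) ↔ (((Y ∨ W) → W) → Y))) = F ↔ T = F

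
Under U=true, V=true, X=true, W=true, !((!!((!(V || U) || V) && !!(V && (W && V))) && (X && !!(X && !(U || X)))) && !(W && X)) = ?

V || U = true || true = true
!(V || U) = !true = false
!(V || U) || V = false || true = true
W && V = true && true = true
V && (W && V) = true && true = true
!(V && (W && V)) = !true = false
!!(V && (W && V)) = !false = true
(!(V || U) || V) && !!(V && (W && V)) = true && true = true
!((!(V || U) || V) && !!(V && (W && V))) = !true = false
!!((!(V || U) || V) && !!(V && (W && V))) = !false = true
U || X = true || true = true
!(U || X) = !true = false
X && !(U || X) = true && false = false
!(X && !(U || X)) = !false = true
!!(X && !(U || X)) = !true = false
X && !!(X && !(U || X)) = true && false = false
!!((!(V || U) || V) && !!(V && (W && V))) && (X && !!(X && !(U || X))) = true && false = false
W && X = true && true = true
!(W && X) = !true = false
(!!((!(V || U) || V) && !!(V && (W && V))) && (X && !!(X && !(U || X)))) && !(W && X) = false && false = false
!((!!((!(V || U) || V) && !!(V && (W && V))) && (X && !!(X && !(U || X)))) && !(W && X)) = !false = true

true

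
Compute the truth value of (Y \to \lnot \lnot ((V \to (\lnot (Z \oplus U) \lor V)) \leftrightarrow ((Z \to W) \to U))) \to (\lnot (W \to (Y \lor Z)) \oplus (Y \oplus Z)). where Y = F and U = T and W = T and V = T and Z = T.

T

Z \oplus U = T \oplus T = F
\lnot (Z \oplus U) = \lnot F = T
\lnot (Z \oplus U) \lor V = T \lor T = T
V \to (\lnot (Z \oplus U) \lor V) = T \to T = T
Z \to W = T \to T = T
(Z \to W) \to U = T \to T = T
(V \to (\lnot (Z \oplus U) \lor V)) \leftrightarrow ((Z \to W) \to U) = T \leftrightarrow T = T
\lnot ((V \to (\lnot (Z \oplus U) \lor V)) \leftrightarrow ((Z \to W) \to U)) = \lnot T = F
\lnot \lnot ((V \to (\lnot (Z \oplus U) \lor V)) \leftrightarrow ((Z \to W) \to U)) = \lnot F = T
Y \to \lnot \lnot ((V \to (\lnot (Z \oplus U) \lor V)) \leftrightarrow ((Z \to W) \to U)) = F \to T = T
Y \lor Z = F \lor T = T
W \to (Y \lor Z) = T \to T = T
\lnot (W \to (Y \lor Z)) = \lnot T = F
Y \oplus Z = F \oplus T = T
\lnot (W \to (Y \lor Z)) \oplus (Y \oplus Z) = F \oplus T = T
(Y \to \lnot \lnot ((V \to (\lnot (Z \oplus U) \lor V)) \leftrightarrow ((Z \to W) \to U))) \to (\lnot (W \to (Y \lor Z)) \oplus (Y \oplus Z)) = T \to T = T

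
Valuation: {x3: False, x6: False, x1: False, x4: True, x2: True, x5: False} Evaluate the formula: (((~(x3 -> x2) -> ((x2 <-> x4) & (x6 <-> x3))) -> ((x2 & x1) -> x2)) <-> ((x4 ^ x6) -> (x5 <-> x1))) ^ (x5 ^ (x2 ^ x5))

False

Substituting x3=False, x6=False, x1=False, x4=True, x2=True, x5=False:
x3 -> x2 = False -> True = True
~(x3 -> x2) = ~True = False
x2 <-> x4 = True <-> True = True
x6 <-> x3 = False <-> False = True
(x2 <-> x4) & (x6 <-> x3) = True & True = True
~(x3 -> x2) -> ((x2 <-> x4) & (x6 <-> x3)) = False -> True = True
x2 & x1 = True & False = False
(x2 & x1) -> x2 = False -> True = True
(~(x3 -> x2) -> ((x2 <-> x4) & (x6 <-> x3))) -> ((x2 & x1) -> x2) = True -> True = True
x4 ^ x6 = True ^ False = True
x5 <-> x1 = False <-> False = True
(x4 ^ x6) -> (x5 <-> x1) = True -> True = True
((~(x3 -> x2) -> ((x2 <-> x4) & (x6 <-> x3))) -> ((x2 & x1) -> x2)) <-> ((x4 ^ x6) -> (x5 <-> x1)) = True <-> True = True
x2 ^ x5 = True ^ False = True
x5 ^ (x2 ^ x5) = False ^ True = True
(((~(x3 -> x2) -> ((x2 <-> x4) & (x6 <-> x3))) -> ((x2 & x1) -> x2)) <-> ((x4 ^ x6) -> (x5 <-> x1))) ^ (x5 ^ (x2 ^ x5)) = True ^ True = False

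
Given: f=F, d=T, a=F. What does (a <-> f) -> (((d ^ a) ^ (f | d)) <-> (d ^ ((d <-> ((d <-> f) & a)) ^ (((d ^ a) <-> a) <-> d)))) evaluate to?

Substituting f=F, d=T, a=F:
a <-> f = F <-> F = T
d ^ a = T ^ F = T
f | d = F | T = T
(d ^ a) ^ (f | d) = T ^ T = F
d <-> f = T <-> F = F
(d <-> f) & a = F & F = F
d <-> ((d <-> f) & a) = T <-> F = F
d ^ a = T ^ F = T
(d ^ a) <-> a = T <-> F = F
((d ^ a) <-> a) <-> d = F <-> T = F
(d <-> ((d <-> f) & a)) ^ (((d ^ a) <-> a) <-> d) = F ^ F = F
d ^ ((d <-> ((d <-> f) & a)) ^ (((d ^ a) <-> a) <-> d)) = T ^ F = T
((d ^ a) ^ (f | d)) <-> (d ^ ((d <-> ((d <-> f) & a)) ^ (((d ^ a) <-> a) <-> d))) = F <-> T = F
(a <-> f) -> (((d ^ a) ^ (f | d)) <-> (d ^ ((d <-> ((d <-> f) & a)) ^ (((d ^ a) <-> a) <-> d)))) = T -> F = F

F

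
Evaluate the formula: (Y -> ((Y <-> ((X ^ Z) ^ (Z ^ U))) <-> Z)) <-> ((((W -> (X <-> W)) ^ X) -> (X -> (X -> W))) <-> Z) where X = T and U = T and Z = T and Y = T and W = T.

X ^ Z = T ^ T = F
Z ^ U = T ^ T = F
(X ^ Z) ^ (Z ^ U) = F ^ F = F
Y <-> ((X ^ Z) ^ (Z ^ U)) = T <-> F = F
(Y <-> ((X ^ Z) ^ (Z ^ U))) <-> Z = F <-> T = F
Y -> ((Y <-> ((X ^ Z) ^ (Z ^ U))) <-> Z) = T -> F = F
X <-> W = T <-> T = T
W -> (X <-> W) = T -> T = T
(W -> (X <-> W)) ^ X = T ^ T = F
X -> W = T -> T = T
X -> (X -> W) = T -> T = T
((W -> (X <-> W)) ^ X) -> (X -> (X -> W)) = F -> T = T
(((W -> (X <-> W)) ^ X) -> (X -> (X -> W))) <-> Z = T <-> T = T
(Y -> ((Y <-> ((X ^ Z) ^ (Z ^ U))) <-> Z)) <-> ((((W -> (X <-> W)) ^ X) -> (X -> (X -> W))) <-> Z) = F <-> T = F

F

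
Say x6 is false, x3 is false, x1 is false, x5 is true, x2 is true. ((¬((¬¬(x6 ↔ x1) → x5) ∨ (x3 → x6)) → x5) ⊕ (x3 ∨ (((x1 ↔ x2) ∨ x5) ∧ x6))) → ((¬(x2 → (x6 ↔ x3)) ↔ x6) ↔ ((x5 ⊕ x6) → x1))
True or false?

F

x6 ↔ x1 = F ↔ F = T
¬(x6 ↔ x1) = ¬T = F
¬¬(x6 ↔ x1) = ¬F = T
¬¬(x6 ↔ x1) → x5 = T → T = T
x3 → x6 = F → F = T
(¬¬(x6 ↔ x1) → x5) ∨ (x3 → x6) = T ∨ T = T
¬((¬¬(x6 ↔ x1) → x5) ∨ (x3 → x6)) = ¬T = F
¬((¬¬(x6 ↔ x1) → x5) ∨ (x3 → x6)) → x5 = F → T = T
x1 ↔ x2 = F ↔ T = F
(x1 ↔ x2) ∨ x5 = F ∨ T = T
((x1 ↔ x2) ∨ x5) ∧ x6 = T ∧ F = F
x3 ∨ (((x1 ↔ x2) ∨ x5) ∧ x6) = F ∨ F = F
(¬((¬¬(x6 ↔ x1) → x5) ∨ (x3 → x6)) → x5) ⊕ (x3 ∨ (((x1 ↔ x2) ∨ x5) ∧ x6)) = T ⊕ F = T
x6 ↔ x3 = F ↔ F = T
x2 → (x6 ↔ x3) = T → T = T
¬(x2 → (x6 ↔ x3)) = ¬T = F
¬(x2 → (x6 ↔ x3)) ↔ x6 = F ↔ F = T
x5 ⊕ x6 = T ⊕ F = T
(x5 ⊕ x6) → x1 = T → F = F
(¬(x2 → (x6 ↔ x3)) ↔ x6) ↔ ((x5 ⊕ x6) → x1) = T ↔ F = F
((¬((¬¬(x6 ↔ x1) → x5) ∨ (x3 → x6)) → x5) ⊕ (x3 ∨ (((x1 ↔ x2) ∨ x5) ∧ x6))) → ((¬(x2 → (x6 ↔ x3)) ↔ x6) ↔ ((x5 ⊕ x6) → x1)) = T → F = F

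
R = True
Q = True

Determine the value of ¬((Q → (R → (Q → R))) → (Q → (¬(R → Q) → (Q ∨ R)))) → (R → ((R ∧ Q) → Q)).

Q → R = True → True = True
R → (Q → R) = True → True = True
Q → (R → (Q → R)) = True → True = True
R → Q = True → True = True
¬(R → Q) = ¬True = False
Q ∨ R = True ∨ True = True
¬(R → Q) → (Q ∨ R) = False → True = True
Q → (¬(R → Q) → (Q ∨ R)) = True → True = True
(Q → (R → (Q → R))) → (Q → (¬(R → Q) → (Q ∨ R))) = True → True = True
¬((Q → (R → (Q → R))) → (Q → (¬(R → Q) → (Q ∨ R)))) = ¬True = False
R ∧ Q = True ∧ True = True
(R ∧ Q) → Q = True → True = True
R → ((R ∧ Q) → Q) = True → True = True
¬((Q → (R → (Q → R))) → (Q → (¬(R → Q) → (Q ∨ R)))) → (R → ((R ∧ Q) → Q)) = False → True = True

True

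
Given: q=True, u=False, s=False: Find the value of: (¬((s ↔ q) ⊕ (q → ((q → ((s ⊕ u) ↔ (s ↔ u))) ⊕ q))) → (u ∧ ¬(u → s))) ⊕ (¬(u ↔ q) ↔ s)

Substituting q=True, u=False, s=False:
s ↔ q = False ↔ True = False
s ⊕ u = False ⊕ False = False
s ↔ u = False ↔ False = True
(s ⊕ u) ↔ (s ↔ u) = False ↔ True = False
q → ((s ⊕ u) ↔ (s ↔ u)) = True → False = False
(q → ((s ⊕ u) ↔ (s ↔ u))) ⊕ q = False ⊕ True = True
q → ((q → ((s ⊕ u) ↔ (s ↔ u))) ⊕ q) = True → True = True
(s ↔ q) ⊕ (q → ((q → ((s ⊕ u) ↔ (s ↔ u))) ⊕ q)) = False ⊕ True = True
¬((s ↔ q) ⊕ (q → ((q → ((s ⊕ u) ↔ (s ↔ u))) ⊕ q))) = ¬True = False
u → s = False → False = True
¬(u → s) = ¬True = False
u ∧ ¬(u → s) = False ∧ False = False
¬((s ↔ q) ⊕ (q → ((q → ((s ⊕ u) ↔ (s ↔ u))) ⊕ q))) → (u ∧ ¬(u → s)) = False → False = True
u ↔ q = False ↔ True = False
¬(u ↔ q) = ¬False = True
¬(u ↔ q) ↔ s = True ↔ False = False
(¬((s ↔ q) ⊕ (q → ((q → ((s ⊕ u) ↔ (s ↔ u))) ⊕ q))) → (u ∧ ¬(u → s))) ⊕ (¬(u ↔ q) ↔ s) = True ⊕ False = True

True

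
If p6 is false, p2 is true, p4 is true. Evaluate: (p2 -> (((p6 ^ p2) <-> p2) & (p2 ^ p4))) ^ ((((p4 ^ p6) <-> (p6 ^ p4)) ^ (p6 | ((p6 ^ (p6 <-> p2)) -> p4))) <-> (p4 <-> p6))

p6 ^ p2 = F ^ T = T
(p6 ^ p2) <-> p2 = T <-> T = T
p2 ^ p4 = T ^ T = F
((p6 ^ p2) <-> p2) & (p2 ^ p4) = T & F = F
p2 -> (((p6 ^ p2) <-> p2) & (p2 ^ p4)) = T -> F = F
p4 ^ p6 = T ^ F = T
p6 ^ p4 = F ^ T = T
(p4 ^ p6) <-> (p6 ^ p4) = T <-> T = T
p6 <-> p2 = F <-> T = F
p6 ^ (p6 <-> p2) = F ^ F = F
(p6 ^ (p6 <-> p2)) -> p4 = F -> T = T
p6 | ((p6 ^ (p6 <-> p2)) -> p4) = F | T = T
((p4 ^ p6) <-> (p6 ^ p4)) ^ (p6 | ((p6 ^ (p6 <-> p2)) -> p4)) = T ^ T = F
p4 <-> p6 = T <-> F = F
(((p4 ^ p6) <-> (p6 ^ p4)) ^ (p6 | ((p6 ^ (p6 <-> p2)) -> p4))) <-> (p4 <-> p6) = F <-> F = T
(p2 -> (((p6 ^ p2) <-> p2) & (p2 ^ p4))) ^ ((((p4 ^ p6) <-> (p6 ^ p4)) ^ (p6 | ((p6 ^ (p6 <-> p2)) -> p4))) <-> (p4 <-> p6)) = F ^ T = T

T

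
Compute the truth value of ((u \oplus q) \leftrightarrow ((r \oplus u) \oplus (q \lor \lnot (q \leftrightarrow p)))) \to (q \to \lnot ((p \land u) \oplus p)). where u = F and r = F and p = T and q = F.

T

Substituting u=F, r=F, p=T, q=F:
u \oplus q = F \oplus F = F
r \oplus u = F \oplus F = F
q \leftrightarrow p = F \leftrightarrow T = F
\lnot (q \leftrightarrow p) = \lnot F = T
q \lor \lnot (q \leftrightarrow p) = F \lor T = T
(r \oplus u) \oplus (q \lor \lnot (q \leftrightarrow p)) = F \oplus T = T
(u \oplus q) \leftrightarrow ((r \oplus u) \oplus (q \lor \lnot (q \leftrightarrow p))) = F \leftrightarrow T = F
p \land u = T \land F = F
(p \land u) \oplus p = F \oplus T = T
\lnot ((p \land u) \oplus p) = \lnot T = F
q \to \lnot ((p \land u) \oplus p) = F \to F = T
((u \oplus q) \leftrightarrow ((r \oplus u) \oplus (q \lor \lnot (q \leftrightarrow p)))) \to (q \to \lnot ((p \land u) \oplus p)) = F \to T = T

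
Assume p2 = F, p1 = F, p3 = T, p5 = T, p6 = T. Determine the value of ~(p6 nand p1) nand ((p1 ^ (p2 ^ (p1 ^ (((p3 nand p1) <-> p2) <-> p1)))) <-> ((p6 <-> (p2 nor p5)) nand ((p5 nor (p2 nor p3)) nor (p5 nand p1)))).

p6 nand p1 = T nand F = T
~(p6 nand p1) = ~T = F
p3 nand p1 = T nand F = T
(p3 nand p1) <-> p2 = T <-> F = F
((p3 nand p1) <-> p2) <-> p1 = F <-> F = T
p1 ^ (((p3 nand p1) <-> p2) <-> p1) = F ^ T = T
p2 ^ (p1 ^ (((p3 nand p1) <-> p2) <-> p1)) = F ^ T = T
p1 ^ (p2 ^ (p1 ^ (((p3 nand p1) <-> p2) <-> p1))) = F ^ T = T
p2 nor p5 = F nor T = F
p6 <-> (p2 nor p5) = T <-> F = F
p2 nor p3 = F nor T = F
p5 nor (p2 nor p3) = T nor F = F
p5 nand p1 = T nand F = T
(p5 nor (p2 nor p3)) nor (p5 nand p1) = F nor T = F
(p6 <-> (p2 nor p5)) nand ((p5 nor (p2 nor p3)) nor (p5 nand p1)) = F nand F = T
(p1 ^ (p2 ^ (p1 ^ (((p3 nand p1) <-> p2) <-> p1)))) <-> ((p6 <-> (p2 nor p5)) nand ((p5 nor (p2 nor p3)) nor (p5 nand p1))) = T <-> T = T
~(p6 nand p1) nand ((p1 ^ (p2 ^ (p1 ^ (((p3 nand p1) <-> p2) <-> p1)))) <-> ((p6 <-> (p2 nor p5)) nand ((p5 nor (p2 nor p3)) nor (p5 nand p1)))) = F nand T = T

T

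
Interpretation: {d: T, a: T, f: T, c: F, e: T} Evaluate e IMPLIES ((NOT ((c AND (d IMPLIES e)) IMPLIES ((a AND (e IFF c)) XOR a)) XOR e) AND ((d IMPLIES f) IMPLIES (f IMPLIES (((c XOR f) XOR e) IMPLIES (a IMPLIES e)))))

T

d IMPLIES e = T IMPLIES T = T
c AND (d IMPLIES e) = F AND T = F
e IFF c = T IFF F = F
a AND (e IFF c) = T AND F = F
(a AND (e IFF c)) XOR a = F XOR T = T
(c AND (d IMPLIES e)) IMPLIES ((a AND (e IFF c)) XOR a) = F IMPLIES T = T
NOT ((c AND (d IMPLIES e)) IMPLIES ((a AND (e IFF c)) XOR a)) = NOT T = F
NOT ((c AND (d IMPLIES e)) IMPLIES ((a AND (e IFF c)) XOR a)) XOR e = F XOR T = T
d IMPLIES f = T IMPLIES T = T
c XOR f = F XOR T = T
(c XOR f) XOR e = T XOR T = F
a IMPLIES e = T IMPLIES T = T
((c XOR f) XOR e) IMPLIES (a IMPLIES e) = F IMPLIES T = T
f IMPLIES (((c XOR f) XOR e) IMPLIES (a IMPLIES e)) = T IMPLIES T = T
(d IMPLIES f) IMPLIES (f IMPLIES (((c XOR f) XOR e) IMPLIES (a IMPLIES e))) = T IMPLIES T = T
(NOT ((c AND (d IMPLIES e)) IMPLIES ((a AND (e IFF c)) XOR a)) XOR e) AND ((d IMPLIES f) IMPLIES (f IMPLIES (((c XOR f) XOR e) IMPLIES (a IMPLIES e)))) = T AND T = T
e IMPLIES ((NOT ((c AND (d IMPLIES e)) IMPLIES ((a AND (e IFF c)) XOR a)) XOR e) AND ((d IMPLIES f) IMPLIES (f IMPLIES (((c XOR f) XOR e) IMPLIES (a IMPLIES e))))) = T IMPLIES T = T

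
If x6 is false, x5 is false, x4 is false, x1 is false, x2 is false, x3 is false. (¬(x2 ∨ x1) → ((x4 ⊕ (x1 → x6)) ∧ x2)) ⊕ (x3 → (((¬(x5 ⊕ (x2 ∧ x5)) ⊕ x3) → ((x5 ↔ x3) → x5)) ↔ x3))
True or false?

x2 ∨ x1 = F ∨ F = F
¬(x2 ∨ x1) = ¬F = T
x1 → x6 = F → F = T
x4 ⊕ (x1 → x6) = F ⊕ T = T
(x4 ⊕ (x1 → x6)) ∧ x2 = T ∧ F = F
¬(x2 ∨ x1) → ((x4 ⊕ (x1 → x6)) ∧ x2) = T → F = F
x2 ∧ x5 = F ∧ F = F
x5 ⊕ (x2 ∧ x5) = F ⊕ F = F
¬(x5 ⊕ (x2 ∧ x5)) = ¬F = T
¬(x5 ⊕ (x2 ∧ x5)) ⊕ x3 = T ⊕ F = T
x5 ↔ x3 = F ↔ F = T
(x5 ↔ x3) → x5 = T → F = F
(¬(x5 ⊕ (x2 ∧ x5)) ⊕ x3) → ((x5 ↔ x3) → x5) = T → F = F
((¬(x5 ⊕ (x2 ∧ x5)) ⊕ x3) → ((x5 ↔ x3) → x5)) ↔ x3 = F ↔ F = T
x3 → (((¬(x5 ⊕ (x2 ∧ x5)) ⊕ x3) → ((x5 ↔ x3) → x5)) ↔ x3) = F → T = T
(¬(x2 ∨ x1) → ((x4 ⊕ (x1 → x6)) ∧ x2)) ⊕ (x3 → (((¬(x5 ⊕ (x2 ∧ x5)) ⊕ x3) → ((x5 ↔ x3) → x5)) ↔ x3)) = F ⊕ T = T

T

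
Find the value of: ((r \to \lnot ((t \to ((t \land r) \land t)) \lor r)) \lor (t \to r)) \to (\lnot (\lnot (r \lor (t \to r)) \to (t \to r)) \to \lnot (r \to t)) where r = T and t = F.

t \land r = F \land T = F
(t \land r) \land t = F \land F = F
t \to ((t \land r) \land t) = F \to F = T
(t \to ((t \land r) \land t)) \lor r = T \lor T = T
\lnot ((t \to ((t \land r) \land t)) \lor r) = \lnot T = F
r \to \lnot ((t \to ((t \land r) \land t)) \lor r) = T \to F = F
t \to r = F \to T = T
(r \to \lnot ((t \to ((t \land r) \land t)) \lor r)) \lor (t \to r) = F \lor T = T
t \to r = F \to T = T
r \lor (t \to r) = T \lor T = T
\lnot (r \lor (t \to r)) = \lnot T = F
t \to r = F \to T = T
\lnot (r \lor (t \to r)) \to (t \to r) = F \to T = T
\lnot (\lnot (r \lor (t \to r)) \to (t \to r)) = \lnot T = F
r \to t = T \to F = F
\lnot (r \to t) = \lnot F = T
\lnot (\lnot (r \lor (t \to r)) \to (t \to r)) \to \lnot (r \to t) = F \to T = T
((r \to \lnot ((t \to ((t \land r) \land t)) \lor r)) \lor (t \to r)) \to (\lnot (\lnot (r \lor (t \to r)) \to (t \to r)) \to \lnot (r \to t)) = T \to T = T

T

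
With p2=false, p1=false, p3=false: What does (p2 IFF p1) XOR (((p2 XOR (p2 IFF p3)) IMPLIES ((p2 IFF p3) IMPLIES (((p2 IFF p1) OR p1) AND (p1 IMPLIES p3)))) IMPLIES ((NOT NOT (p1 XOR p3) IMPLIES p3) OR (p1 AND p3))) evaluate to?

p2 IFF p1 = false IFF false = true
p2 IFF p3 = false IFF false = true
p2 XOR (p2 IFF p3) = false XOR true = true
p2 IFF p3 = false IFF false = true
p2 IFF p1 = false IFF false = true
(p2 IFF p1) OR p1 = true OR false = true
p1 IMPLIES p3 = false IMPLIES false = true
((p2 IFF p1) OR p1) AND (p1 IMPLIES p3) = true AND true = true
(p2 IFF p3) IMPLIES (((p2 IFF p1) OR p1) AND (p1 IMPLIES p3)) = true IMPLIES true = true
(p2 XOR (p2 IFF p3)) IMPLIES ((p2 IFF p3) IMPLIES (((p2 IFF p1) OR p1) AND (p1 IMPLIES p3))) = true IMPLIES true = true
p1 XOR p3 = false XOR false = false
NOT (p1 XOR p3) = NOT false = true
NOT NOT (p1 XOR p3) = NOT true = false
NOT NOT (p1 XOR p3) IMPLIES p3 = false IMPLIES false = true
p1 AND p3 = false AND false = false
(NOT NOT (p1 XOR p3) IMPLIES p3) OR (p1 AND p3) = true OR false = true
((p2 XOR (p2 IFF p3)) IMPLIES ((p2 IFF p3) IMPLIES (((p2 IFF p1) OR p1) AND (p1 IMPLIES p3)))) IMPLIES ((NOT NOT (p1 XOR p3) IMPLIES p3) OR (p1 AND p3)) = true IMPLIES true = true
(p2 IFF p1) XOR (((p2 XOR (p2 IFF p3)) IMPLIES ((p2 IFF p3) IMPLIES (((p2 IFF p1) OR p1) AND (p1 IMPLIES p3)))) IMPLIES ((NOT NOT (p1 XOR p3) IMPLIES p3) OR (p1 AND p3))) = true XOR true = false

false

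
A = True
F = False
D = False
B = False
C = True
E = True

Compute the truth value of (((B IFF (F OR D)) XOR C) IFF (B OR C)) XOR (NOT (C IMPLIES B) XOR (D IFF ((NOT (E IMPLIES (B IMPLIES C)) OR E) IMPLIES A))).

True

Substituting A=True, F=False, D=False, B=False, C=True, E=True:
F OR D = False OR False = False
B IFF (F OR D) = False IFF False = True
(B IFF (F OR D)) XOR C = True XOR True = False
B OR C = False OR True = True
((B IFF (F OR D)) XOR C) IFF (B OR C) = False IFF True = False
C IMPLIES B = True IMPLIES False = False
NOT (C IMPLIES B) = NOT False = True
B IMPLIES C = False IMPLIES True = True
E IMPLIES (B IMPLIES C) = True IMPLIES True = True
NOT (E IMPLIES (B IMPLIES C)) = NOT True = False
NOT (E IMPLIES (B IMPLIES C)) OR E = False OR True = True
(NOT (E IMPLIES (B IMPLIES C)) OR E) IMPLIES A = True IMPLIES True = True
D IFF ((NOT (E IMPLIES (B IMPLIES C)) OR E) IMPLIES A) = False IFF True = False
NOT (C IMPLIES B) XOR (D IFF ((NOT (E IMPLIES (B IMPLIES C)) OR E) IMPLIES A)) = True XOR False = True
(((B IFF (F OR D)) XOR C) IFF (B OR C)) XOR (NOT (C IMPLIES B) XOR (D IFF ((NOT (E IMPLIES (B IMPLIES C)) OR E) IMPLIES A))) = False XOR True = True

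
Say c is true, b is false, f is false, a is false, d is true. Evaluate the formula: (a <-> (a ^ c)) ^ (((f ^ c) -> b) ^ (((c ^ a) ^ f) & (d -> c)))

a ^ c = F ^ T = T
a <-> (a ^ c) = F <-> T = F
f ^ c = F ^ T = T
(f ^ c) -> b = T -> F = F
c ^ a = T ^ F = T
(c ^ a) ^ f = T ^ F = T
d -> c = T -> T = T
((c ^ a) ^ f) & (d -> c) = T & T = T
((f ^ c) -> b) ^ (((c ^ a) ^ f) & (d -> c)) = F ^ T = T
(a <-> (a ^ c)) ^ (((f ^ c) -> b) ^ (((c ^ a) ^ f) & (d -> c))) = F ^ T = T

T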